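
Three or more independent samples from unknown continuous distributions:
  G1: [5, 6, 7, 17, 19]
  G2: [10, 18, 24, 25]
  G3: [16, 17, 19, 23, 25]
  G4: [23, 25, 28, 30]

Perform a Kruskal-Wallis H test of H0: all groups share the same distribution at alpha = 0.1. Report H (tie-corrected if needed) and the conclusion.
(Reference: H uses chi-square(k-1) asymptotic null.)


Step 1: Combine all N = 18 observations and assign midranks.
sorted (value, group, rank): (5,G1,1), (6,G1,2), (7,G1,3), (10,G2,4), (16,G3,5), (17,G1,6.5), (17,G3,6.5), (18,G2,8), (19,G1,9.5), (19,G3,9.5), (23,G3,11.5), (23,G4,11.5), (24,G2,13), (25,G2,15), (25,G3,15), (25,G4,15), (28,G4,17), (30,G4,18)
Step 2: Sum ranks within each group.
R_1 = 22 (n_1 = 5)
R_2 = 40 (n_2 = 4)
R_3 = 47.5 (n_3 = 5)
R_4 = 61.5 (n_4 = 4)
Step 3: H = 12/(N(N+1)) * sum(R_i^2/n_i) - 3(N+1)
     = 12/(18*19) * (22^2/5 + 40^2/4 + 47.5^2/5 + 61.5^2/4) - 3*19
     = 0.035088 * 1893.61 - 57
     = 9.442544.
Step 4: Ties present; correction factor C = 1 - 42/(18^3 - 18) = 0.992776. Corrected H = 9.442544 / 0.992776 = 9.511253.
Step 5: Under H0, H ~ chi^2(3); p-value = 0.023212.
Step 6: alpha = 0.1. reject H0.

H = 9.5113, df = 3, p = 0.023212, reject H0.


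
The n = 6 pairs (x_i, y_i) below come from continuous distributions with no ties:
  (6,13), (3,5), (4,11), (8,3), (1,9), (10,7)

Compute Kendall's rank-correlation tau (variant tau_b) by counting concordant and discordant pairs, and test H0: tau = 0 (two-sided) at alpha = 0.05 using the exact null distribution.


Step 1: Enumerate the 15 unordered pairs (i,j) with i<j and classify each by sign(x_j-x_i) * sign(y_j-y_i).
  (1,2):dx=-3,dy=-8->C; (1,3):dx=-2,dy=-2->C; (1,4):dx=+2,dy=-10->D; (1,5):dx=-5,dy=-4->C
  (1,6):dx=+4,dy=-6->D; (2,3):dx=+1,dy=+6->C; (2,4):dx=+5,dy=-2->D; (2,5):dx=-2,dy=+4->D
  (2,6):dx=+7,dy=+2->C; (3,4):dx=+4,dy=-8->D; (3,5):dx=-3,dy=-2->C; (3,6):dx=+6,dy=-4->D
  (4,5):dx=-7,dy=+6->D; (4,6):dx=+2,dy=+4->C; (5,6):dx=+9,dy=-2->D
Step 2: C = 7, D = 8, total pairs = 15.
Step 3: tau = (C - D)/(n(n-1)/2) = (7 - 8)/15 = -0.066667.
Step 4: Exact two-sided p-value (enumerate n! = 720 permutations of y under H0): p = 1.000000.
Step 5: alpha = 0.05. fail to reject H0.

tau_b = -0.0667 (C=7, D=8), p = 1.000000, fail to reject H0.


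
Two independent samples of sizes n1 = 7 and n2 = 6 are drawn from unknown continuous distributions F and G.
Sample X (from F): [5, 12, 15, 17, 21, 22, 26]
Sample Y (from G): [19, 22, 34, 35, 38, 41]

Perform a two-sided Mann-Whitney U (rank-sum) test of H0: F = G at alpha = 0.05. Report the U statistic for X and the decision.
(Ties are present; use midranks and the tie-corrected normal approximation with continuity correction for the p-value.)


Step 1: Combine and sort all 13 observations; assign midranks.
sorted (value, group): (5,X), (12,X), (15,X), (17,X), (19,Y), (21,X), (22,X), (22,Y), (26,X), (34,Y), (35,Y), (38,Y), (41,Y)
ranks: 5->1, 12->2, 15->3, 17->4, 19->5, 21->6, 22->7.5, 22->7.5, 26->9, 34->10, 35->11, 38->12, 41->13
Step 2: Rank sum for X: R1 = 1 + 2 + 3 + 4 + 6 + 7.5 + 9 = 32.5.
Step 3: U_X = R1 - n1(n1+1)/2 = 32.5 - 7*8/2 = 32.5 - 28 = 4.5.
       U_Y = n1*n2 - U_X = 42 - 4.5 = 37.5.
Step 4: Ties are present, so use the tie-corrected normal approximation (with continuity correction) for the p-value.
Step 5: p-value = 0.022087; compare to alpha = 0.05. reject H0.

U_X = 4.5, p = 0.022087, reject H0 at alpha = 0.05.


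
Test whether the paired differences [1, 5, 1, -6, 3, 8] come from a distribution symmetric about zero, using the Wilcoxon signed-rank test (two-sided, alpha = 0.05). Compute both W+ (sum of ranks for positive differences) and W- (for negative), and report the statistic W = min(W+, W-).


Step 1: Drop any zero differences (none here) and take |d_i|.
|d| = [1, 5, 1, 6, 3, 8]
Step 2: Midrank |d_i| (ties get averaged ranks).
ranks: |1|->1.5, |5|->4, |1|->1.5, |6|->5, |3|->3, |8|->6
Step 3: Attach original signs; sum ranks with positive sign and with negative sign.
W+ = 1.5 + 4 + 1.5 + 3 + 6 = 16
W- = 5 = 5
(Check: W+ + W- = 21 should equal n(n+1)/2 = 21.)
Step 4: Test statistic W = min(W+, W-) = 5.
Step 5: Ties in |d|, so use the tie-corrected normal approximation.
        E[W] = n(n+1)/4 = 6*7/4 = 10.5.
        Tie groups: |d|=1 (t=2); sum(t^3 - t) = 6.
        Var[W] = n(n+1)(2n+1)/24 - sum(t^3-t)/48 = 546/24 - 6/48 = 22.625.
        z = (W - E[W]) / sqrt(Var[W]) = (5 - 10.5) / 4.7566 = -1.1563.
        Two-sided p = 2*Phi(z) = 0.247561.
Step 6: alpha = 0.05. fail to reject H0.

W+ = 16, W- = 5, W = min = 5, p = 0.247561, fail to reject H0.


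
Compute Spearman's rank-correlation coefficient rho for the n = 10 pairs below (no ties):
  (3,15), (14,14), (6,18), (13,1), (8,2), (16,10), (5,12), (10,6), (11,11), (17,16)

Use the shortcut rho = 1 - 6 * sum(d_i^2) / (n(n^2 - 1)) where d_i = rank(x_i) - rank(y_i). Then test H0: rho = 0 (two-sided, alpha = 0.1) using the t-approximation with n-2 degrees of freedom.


Step 1: Rank x and y separately (midranks; no ties here).
rank(x): 3->1, 14->8, 6->3, 13->7, 8->4, 16->9, 5->2, 10->5, 11->6, 17->10
rank(y): 15->8, 14->7, 18->10, 1->1, 2->2, 10->4, 12->6, 6->3, 11->5, 16->9
Step 2: d_i = R_x(i) - R_y(i); compute d_i^2.
  (1-8)^2=49, (8-7)^2=1, (3-10)^2=49, (7-1)^2=36, (4-2)^2=4, (9-4)^2=25, (2-6)^2=16, (5-3)^2=4, (6-5)^2=1, (10-9)^2=1
sum(d^2) = 186.
Step 3: rho = 1 - 6*186 / (10*(10^2 - 1)) = 1 - 1116/990 = -0.127273.
Step 4: Under H0, t = rho * sqrt((n-2)/(1-rho^2)) = -0.3629 ~ t(8).
Step 5: Two-sided p-value from the t-distribution with 8 df = 0.726057.
Step 6: alpha = 0.1. fail to reject H0.

rho = -0.1273, p = 0.726057, fail to reject H0 at alpha = 0.1.


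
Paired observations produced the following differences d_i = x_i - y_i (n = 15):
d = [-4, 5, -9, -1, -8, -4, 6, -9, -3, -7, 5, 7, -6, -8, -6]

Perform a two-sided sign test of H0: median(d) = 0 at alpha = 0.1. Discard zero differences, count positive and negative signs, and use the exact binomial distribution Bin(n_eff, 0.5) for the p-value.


Step 1: Discard zero differences. Original n = 15; n_eff = number of nonzero differences = 15.
Nonzero differences (with sign): -4, +5, -9, -1, -8, -4, +6, -9, -3, -7, +5, +7, -6, -8, -6
Step 2: Count signs: positive = 4, negative = 11.
Step 3: Under H0: P(positive) = 0.5, so the number of positives S ~ Bin(15, 0.5).
Step 4: Two-sided exact p-value = sum of Bin(15,0.5) probabilities at or below the observed probability = 0.118469.
Step 5: alpha = 0.1. fail to reject H0.

n_eff = 15, pos = 4, neg = 11, p = 0.118469, fail to reject H0.


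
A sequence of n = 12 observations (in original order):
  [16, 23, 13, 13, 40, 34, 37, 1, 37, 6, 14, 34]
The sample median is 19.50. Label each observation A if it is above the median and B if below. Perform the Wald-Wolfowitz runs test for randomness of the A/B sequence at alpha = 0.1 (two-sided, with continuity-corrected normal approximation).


Step 1: Compute median = 19.50; label A = above, B = below.
Labels in order: BABBAAABABBA  (n_A = 6, n_B = 6)
Step 2: Count runs R = 8.
Step 3: Under H0 (random ordering), E[R] = 2*n_A*n_B/(n_A+n_B) + 1 = 2*6*6/12 + 1 = 7.0000.
        Var[R] = 2*n_A*n_B*(2*n_A*n_B - n_A - n_B) / ((n_A+n_B)^2 * (n_A+n_B-1)) = 4320/1584 = 2.7273.
        SD[R] = 1.6514.
Step 4: Continuity-corrected z = (R - 0.5 - E[R]) / SD[R] = (8 - 0.5 - 7.0000) / 1.6514 = 0.3028.
Step 5: Two-sided p-value via normal approximation = 2*(1 - Phi(|z|)) = 0.762069.
Step 6: alpha = 0.1. fail to reject H0.

R = 8, z = 0.3028, p = 0.762069, fail to reject H0.


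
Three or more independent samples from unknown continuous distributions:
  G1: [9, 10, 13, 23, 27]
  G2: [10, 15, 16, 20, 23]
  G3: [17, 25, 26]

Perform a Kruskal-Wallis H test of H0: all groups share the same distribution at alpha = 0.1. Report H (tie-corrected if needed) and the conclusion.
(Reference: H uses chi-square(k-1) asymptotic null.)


Step 1: Combine all N = 13 observations and assign midranks.
sorted (value, group, rank): (9,G1,1), (10,G1,2.5), (10,G2,2.5), (13,G1,4), (15,G2,5), (16,G2,6), (17,G3,7), (20,G2,8), (23,G1,9.5), (23,G2,9.5), (25,G3,11), (26,G3,12), (27,G1,13)
Step 2: Sum ranks within each group.
R_1 = 30 (n_1 = 5)
R_2 = 31 (n_2 = 5)
R_3 = 30 (n_3 = 3)
Step 3: H = 12/(N(N+1)) * sum(R_i^2/n_i) - 3(N+1)
     = 12/(13*14) * (30^2/5 + 31^2/5 + 30^2/3) - 3*14
     = 0.065934 * 672.2 - 42
     = 2.320879.
Step 4: Ties present; correction factor C = 1 - 12/(13^3 - 13) = 0.994505. Corrected H = 2.320879 / 0.994505 = 2.333702.
Step 5: Under H0, H ~ chi^2(2); p-value = 0.311346.
Step 6: alpha = 0.1. fail to reject H0.

H = 2.3337, df = 2, p = 0.311346, fail to reject H0.


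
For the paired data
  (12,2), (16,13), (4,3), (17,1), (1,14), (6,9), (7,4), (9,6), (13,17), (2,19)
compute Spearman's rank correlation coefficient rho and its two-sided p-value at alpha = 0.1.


Step 1: Rank x and y separately (midranks; no ties here).
rank(x): 12->7, 16->9, 4->3, 17->10, 1->1, 6->4, 7->5, 9->6, 13->8, 2->2
rank(y): 2->2, 13->7, 3->3, 1->1, 14->8, 9->6, 4->4, 6->5, 17->9, 19->10
Step 2: d_i = R_x(i) - R_y(i); compute d_i^2.
  (7-2)^2=25, (9-7)^2=4, (3-3)^2=0, (10-1)^2=81, (1-8)^2=49, (4-6)^2=4, (5-4)^2=1, (6-5)^2=1, (8-9)^2=1, (2-10)^2=64
sum(d^2) = 230.
Step 3: rho = 1 - 6*230 / (10*(10^2 - 1)) = 1 - 1380/990 = -0.393939.
Step 4: Under H0, t = rho * sqrt((n-2)/(1-rho^2)) = -1.2123 ~ t(8).
Step 5: Two-sided p-value from the t-distribution with 8 df = 0.259998.
Step 6: alpha = 0.1. fail to reject H0.

rho = -0.3939, p = 0.259998, fail to reject H0 at alpha = 0.1.


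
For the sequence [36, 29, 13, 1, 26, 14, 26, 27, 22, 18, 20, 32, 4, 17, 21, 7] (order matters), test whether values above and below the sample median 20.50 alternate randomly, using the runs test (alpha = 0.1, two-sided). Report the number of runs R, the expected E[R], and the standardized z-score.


Step 1: Compute median = 20.50; label A = above, B = below.
Labels in order: AABBABAAABBABBAB  (n_A = 8, n_B = 8)
Step 2: Count runs R = 10.
Step 3: Under H0 (random ordering), E[R] = 2*n_A*n_B/(n_A+n_B) + 1 = 2*8*8/16 + 1 = 9.0000.
        Var[R] = 2*n_A*n_B*(2*n_A*n_B - n_A - n_B) / ((n_A+n_B)^2 * (n_A+n_B-1)) = 14336/3840 = 3.7333.
        SD[R] = 1.9322.
Step 4: Continuity-corrected z = (R - 0.5 - E[R]) / SD[R] = (10 - 0.5 - 9.0000) / 1.9322 = 0.2588.
Step 5: Two-sided p-value via normal approximation = 2*(1 - Phi(|z|)) = 0.795809.
Step 6: alpha = 0.1. fail to reject H0.

R = 10, z = 0.2588, p = 0.795809, fail to reject H0.


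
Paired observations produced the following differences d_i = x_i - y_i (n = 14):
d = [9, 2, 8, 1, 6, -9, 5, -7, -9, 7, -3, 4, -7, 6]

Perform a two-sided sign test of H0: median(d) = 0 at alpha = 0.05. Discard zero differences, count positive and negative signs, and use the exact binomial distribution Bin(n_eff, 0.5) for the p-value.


Step 1: Discard zero differences. Original n = 14; n_eff = number of nonzero differences = 14.
Nonzero differences (with sign): +9, +2, +8, +1, +6, -9, +5, -7, -9, +7, -3, +4, -7, +6
Step 2: Count signs: positive = 9, negative = 5.
Step 3: Under H0: P(positive) = 0.5, so the number of positives S ~ Bin(14, 0.5).
Step 4: Two-sided exact p-value = sum of Bin(14,0.5) probabilities at or below the observed probability = 0.423950.
Step 5: alpha = 0.05. fail to reject H0.

n_eff = 14, pos = 9, neg = 5, p = 0.423950, fail to reject H0.


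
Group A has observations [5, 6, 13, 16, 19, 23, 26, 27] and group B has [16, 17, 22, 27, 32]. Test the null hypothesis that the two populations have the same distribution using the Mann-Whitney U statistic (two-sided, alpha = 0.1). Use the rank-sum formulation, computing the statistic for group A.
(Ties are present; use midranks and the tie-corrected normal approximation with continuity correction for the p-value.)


Step 1: Combine and sort all 13 observations; assign midranks.
sorted (value, group): (5,X), (6,X), (13,X), (16,X), (16,Y), (17,Y), (19,X), (22,Y), (23,X), (26,X), (27,X), (27,Y), (32,Y)
ranks: 5->1, 6->2, 13->3, 16->4.5, 16->4.5, 17->6, 19->7, 22->8, 23->9, 26->10, 27->11.5, 27->11.5, 32->13
Step 2: Rank sum for X: R1 = 1 + 2 + 3 + 4.5 + 7 + 9 + 10 + 11.5 = 48.
Step 3: U_X = R1 - n1(n1+1)/2 = 48 - 8*9/2 = 48 - 36 = 12.
       U_Y = n1*n2 - U_X = 40 - 12 = 28.
Step 4: Ties are present, so use the tie-corrected normal approximation (with continuity correction) for the p-value.
Step 5: p-value = 0.270933; compare to alpha = 0.1. fail to reject H0.

U_X = 12, p = 0.270933, fail to reject H0 at alpha = 0.1.


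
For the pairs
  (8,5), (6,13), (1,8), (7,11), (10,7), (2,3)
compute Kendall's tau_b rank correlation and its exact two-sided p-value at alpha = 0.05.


Step 1: Enumerate the 15 unordered pairs (i,j) with i<j and classify each by sign(x_j-x_i) * sign(y_j-y_i).
  (1,2):dx=-2,dy=+8->D; (1,3):dx=-7,dy=+3->D; (1,4):dx=-1,dy=+6->D; (1,5):dx=+2,dy=+2->C
  (1,6):dx=-6,dy=-2->C; (2,3):dx=-5,dy=-5->C; (2,4):dx=+1,dy=-2->D; (2,5):dx=+4,dy=-6->D
  (2,6):dx=-4,dy=-10->C; (3,4):dx=+6,dy=+3->C; (3,5):dx=+9,dy=-1->D; (3,6):dx=+1,dy=-5->D
  (4,5):dx=+3,dy=-4->D; (4,6):dx=-5,dy=-8->C; (5,6):dx=-8,dy=-4->C
Step 2: C = 7, D = 8, total pairs = 15.
Step 3: tau = (C - D)/(n(n-1)/2) = (7 - 8)/15 = -0.066667.
Step 4: Exact two-sided p-value (enumerate n! = 720 permutations of y under H0): p = 1.000000.
Step 5: alpha = 0.05. fail to reject H0.

tau_b = -0.0667 (C=7, D=8), p = 1.000000, fail to reject H0.


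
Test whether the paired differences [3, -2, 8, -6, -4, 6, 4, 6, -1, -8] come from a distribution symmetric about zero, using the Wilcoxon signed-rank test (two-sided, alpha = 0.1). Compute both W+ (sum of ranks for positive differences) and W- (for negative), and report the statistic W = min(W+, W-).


Step 1: Drop any zero differences (none here) and take |d_i|.
|d| = [3, 2, 8, 6, 4, 6, 4, 6, 1, 8]
Step 2: Midrank |d_i| (ties get averaged ranks).
ranks: |3|->3, |2|->2, |8|->9.5, |6|->7, |4|->4.5, |6|->7, |4|->4.5, |6|->7, |1|->1, |8|->9.5
Step 3: Attach original signs; sum ranks with positive sign and with negative sign.
W+ = 3 + 9.5 + 7 + 4.5 + 7 = 31
W- = 2 + 7 + 4.5 + 1 + 9.5 = 24
(Check: W+ + W- = 55 should equal n(n+1)/2 = 55.)
Step 4: Test statistic W = min(W+, W-) = 24.
Step 5: Ties in |d|, so use the tie-corrected normal approximation.
        E[W] = n(n+1)/4 = 10*11/4 = 27.5.
        Tie groups: |d|=4 (t=2), |d|=6 (t=3), |d|=8 (t=2); sum(t^3 - t) = 36.
        Var[W] = n(n+1)(2n+1)/24 - sum(t^3-t)/48 = 2310/24 - 36/48 = 95.5.
        z = (W - E[W]) / sqrt(Var[W]) = (24 - 27.5) / 9.7724 = -0.3582.
        Two-sided p = 2*Phi(z) = 0.720230.
Step 6: alpha = 0.1. fail to reject H0.

W+ = 31, W- = 24, W = min = 24, p = 0.720230, fail to reject H0.


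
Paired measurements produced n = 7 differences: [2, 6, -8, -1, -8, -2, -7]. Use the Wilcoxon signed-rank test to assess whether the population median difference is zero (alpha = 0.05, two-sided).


Step 1: Drop any zero differences (none here) and take |d_i|.
|d| = [2, 6, 8, 1, 8, 2, 7]
Step 2: Midrank |d_i| (ties get averaged ranks).
ranks: |2|->2.5, |6|->4, |8|->6.5, |1|->1, |8|->6.5, |2|->2.5, |7|->5
Step 3: Attach original signs; sum ranks with positive sign and with negative sign.
W+ = 2.5 + 4 = 6.5
W- = 6.5 + 1 + 6.5 + 2.5 + 5 = 21.5
(Check: W+ + W- = 28 should equal n(n+1)/2 = 28.)
Step 4: Test statistic W = min(W+, W-) = 6.5.
Step 5: Ties in |d|, so use the tie-corrected normal approximation.
        E[W] = n(n+1)/4 = 7*8/4 = 14.
        Tie groups: |d|=2 (t=2), |d|=8 (t=2); sum(t^3 - t) = 12.
        Var[W] = n(n+1)(2n+1)/24 - sum(t^3-t)/48 = 840/24 - 12/48 = 34.75.
        z = (W - E[W]) / sqrt(Var[W]) = (6.5 - 14) / 5.8949 = -1.2723.
        Two-sided p = 2*Phi(z) = 0.203272.
Step 6: alpha = 0.05. fail to reject H0.

W+ = 6.5, W- = 21.5, W = min = 6.5, p = 0.203272, fail to reject H0.


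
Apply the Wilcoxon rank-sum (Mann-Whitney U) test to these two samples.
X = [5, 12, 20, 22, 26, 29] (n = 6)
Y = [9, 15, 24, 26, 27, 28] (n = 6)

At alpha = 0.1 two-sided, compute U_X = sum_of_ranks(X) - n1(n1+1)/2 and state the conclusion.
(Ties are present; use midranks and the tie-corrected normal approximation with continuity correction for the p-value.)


Step 1: Combine and sort all 12 observations; assign midranks.
sorted (value, group): (5,X), (9,Y), (12,X), (15,Y), (20,X), (22,X), (24,Y), (26,X), (26,Y), (27,Y), (28,Y), (29,X)
ranks: 5->1, 9->2, 12->3, 15->4, 20->5, 22->6, 24->7, 26->8.5, 26->8.5, 27->10, 28->11, 29->12
Step 2: Rank sum for X: R1 = 1 + 3 + 5 + 6 + 8.5 + 12 = 35.5.
Step 3: U_X = R1 - n1(n1+1)/2 = 35.5 - 6*7/2 = 35.5 - 21 = 14.5.
       U_Y = n1*n2 - U_X = 36 - 14.5 = 21.5.
Step 4: Ties are present, so use the tie-corrected normal approximation (with continuity correction) for the p-value.
Step 5: p-value = 0.630356; compare to alpha = 0.1. fail to reject H0.

U_X = 14.5, p = 0.630356, fail to reject H0 at alpha = 0.1.


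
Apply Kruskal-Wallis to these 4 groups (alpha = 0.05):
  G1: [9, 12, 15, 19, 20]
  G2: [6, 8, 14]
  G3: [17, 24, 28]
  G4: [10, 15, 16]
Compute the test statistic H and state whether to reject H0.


Step 1: Combine all N = 14 observations and assign midranks.
sorted (value, group, rank): (6,G2,1), (8,G2,2), (9,G1,3), (10,G4,4), (12,G1,5), (14,G2,6), (15,G1,7.5), (15,G4,7.5), (16,G4,9), (17,G3,10), (19,G1,11), (20,G1,12), (24,G3,13), (28,G3,14)
Step 2: Sum ranks within each group.
R_1 = 38.5 (n_1 = 5)
R_2 = 9 (n_2 = 3)
R_3 = 37 (n_3 = 3)
R_4 = 20.5 (n_4 = 3)
Step 3: H = 12/(N(N+1)) * sum(R_i^2/n_i) - 3(N+1)
     = 12/(14*15) * (38.5^2/5 + 9^2/3 + 37^2/3 + 20.5^2/3) - 3*15
     = 0.057143 * 919.867 - 45
     = 7.563810.
Step 4: Ties present; correction factor C = 1 - 6/(14^3 - 14) = 0.997802. Corrected H = 7.563810 / 0.997802 = 7.580470.
Step 5: Under H0, H ~ chi^2(3); p-value = 0.055526.
Step 6: alpha = 0.05. fail to reject H0.

H = 7.5805, df = 3, p = 0.055526, fail to reject H0.


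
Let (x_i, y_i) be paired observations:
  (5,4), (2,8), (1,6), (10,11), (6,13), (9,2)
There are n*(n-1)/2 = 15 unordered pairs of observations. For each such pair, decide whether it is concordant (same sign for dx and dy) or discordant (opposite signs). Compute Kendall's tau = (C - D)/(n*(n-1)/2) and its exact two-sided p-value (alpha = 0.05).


Step 1: Enumerate the 15 unordered pairs (i,j) with i<j and classify each by sign(x_j-x_i) * sign(y_j-y_i).
  (1,2):dx=-3,dy=+4->D; (1,3):dx=-4,dy=+2->D; (1,4):dx=+5,dy=+7->C; (1,5):dx=+1,dy=+9->C
  (1,6):dx=+4,dy=-2->D; (2,3):dx=-1,dy=-2->C; (2,4):dx=+8,dy=+3->C; (2,5):dx=+4,dy=+5->C
  (2,6):dx=+7,dy=-6->D; (3,4):dx=+9,dy=+5->C; (3,5):dx=+5,dy=+7->C; (3,6):dx=+8,dy=-4->D
  (4,5):dx=-4,dy=+2->D; (4,6):dx=-1,dy=-9->C; (5,6):dx=+3,dy=-11->D
Step 2: C = 8, D = 7, total pairs = 15.
Step 3: tau = (C - D)/(n(n-1)/2) = (8 - 7)/15 = 0.066667.
Step 4: Exact two-sided p-value (enumerate n! = 720 permutations of y under H0): p = 1.000000.
Step 5: alpha = 0.05. fail to reject H0.

tau_b = 0.0667 (C=8, D=7), p = 1.000000, fail to reject H0.


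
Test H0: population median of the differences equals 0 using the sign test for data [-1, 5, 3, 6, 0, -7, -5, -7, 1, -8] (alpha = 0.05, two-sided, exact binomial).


Step 1: Discard zero differences. Original n = 10; n_eff = number of nonzero differences = 9.
Nonzero differences (with sign): -1, +5, +3, +6, -7, -5, -7, +1, -8
Step 2: Count signs: positive = 4, negative = 5.
Step 3: Under H0: P(positive) = 0.5, so the number of positives S ~ Bin(9, 0.5).
Step 4: Two-sided exact p-value = sum of Bin(9,0.5) probabilities at or below the observed probability = 1.000000.
Step 5: alpha = 0.05. fail to reject H0.

n_eff = 9, pos = 4, neg = 5, p = 1.000000, fail to reject H0.


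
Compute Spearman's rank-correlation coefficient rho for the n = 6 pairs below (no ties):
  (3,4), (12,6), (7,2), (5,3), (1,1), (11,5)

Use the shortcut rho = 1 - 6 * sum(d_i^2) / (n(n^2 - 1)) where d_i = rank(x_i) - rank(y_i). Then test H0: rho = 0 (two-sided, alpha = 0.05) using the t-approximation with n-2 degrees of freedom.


Step 1: Rank x and y separately (midranks; no ties here).
rank(x): 3->2, 12->6, 7->4, 5->3, 1->1, 11->5
rank(y): 4->4, 6->6, 2->2, 3->3, 1->1, 5->5
Step 2: d_i = R_x(i) - R_y(i); compute d_i^2.
  (2-4)^2=4, (6-6)^2=0, (4-2)^2=4, (3-3)^2=0, (1-1)^2=0, (5-5)^2=0
sum(d^2) = 8.
Step 3: rho = 1 - 6*8 / (6*(6^2 - 1)) = 1 - 48/210 = 0.771429.
Step 4: Under H0, t = rho * sqrt((n-2)/(1-rho^2)) = 2.4247 ~ t(4).
Step 5: Two-sided p-value from the t-distribution with 4 df = 0.072397.
Step 6: alpha = 0.05. fail to reject H0.

rho = 0.7714, p = 0.072397, fail to reject H0 at alpha = 0.05.


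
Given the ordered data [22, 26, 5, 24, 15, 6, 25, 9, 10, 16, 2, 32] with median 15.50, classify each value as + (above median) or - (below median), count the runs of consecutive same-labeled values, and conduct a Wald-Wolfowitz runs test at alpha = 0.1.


Step 1: Compute median = 15.50; label A = above, B = below.
Labels in order: AABABBABBABA  (n_A = 6, n_B = 6)
Step 2: Count runs R = 9.
Step 3: Under H0 (random ordering), E[R] = 2*n_A*n_B/(n_A+n_B) + 1 = 2*6*6/12 + 1 = 7.0000.
        Var[R] = 2*n_A*n_B*(2*n_A*n_B - n_A - n_B) / ((n_A+n_B)^2 * (n_A+n_B-1)) = 4320/1584 = 2.7273.
        SD[R] = 1.6514.
Step 4: Continuity-corrected z = (R - 0.5 - E[R]) / SD[R] = (9 - 0.5 - 7.0000) / 1.6514 = 0.9083.
Step 5: Two-sided p-value via normal approximation = 2*(1 - Phi(|z|)) = 0.363722.
Step 6: alpha = 0.1. fail to reject H0.

R = 9, z = 0.9083, p = 0.363722, fail to reject H0.


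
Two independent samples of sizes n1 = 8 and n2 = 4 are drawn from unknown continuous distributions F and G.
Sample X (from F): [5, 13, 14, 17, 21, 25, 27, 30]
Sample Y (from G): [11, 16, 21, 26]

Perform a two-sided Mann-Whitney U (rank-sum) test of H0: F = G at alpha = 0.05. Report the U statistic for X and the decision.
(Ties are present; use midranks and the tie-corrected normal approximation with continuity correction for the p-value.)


Step 1: Combine and sort all 12 observations; assign midranks.
sorted (value, group): (5,X), (11,Y), (13,X), (14,X), (16,Y), (17,X), (21,X), (21,Y), (25,X), (26,Y), (27,X), (30,X)
ranks: 5->1, 11->2, 13->3, 14->4, 16->5, 17->6, 21->7.5, 21->7.5, 25->9, 26->10, 27->11, 30->12
Step 2: Rank sum for X: R1 = 1 + 3 + 4 + 6 + 7.5 + 9 + 11 + 12 = 53.5.
Step 3: U_X = R1 - n1(n1+1)/2 = 53.5 - 8*9/2 = 53.5 - 36 = 17.5.
       U_Y = n1*n2 - U_X = 32 - 17.5 = 14.5.
Step 4: Ties are present, so use the tie-corrected normal approximation (with continuity correction) for the p-value.
Step 5: p-value = 0.864901; compare to alpha = 0.05. fail to reject H0.

U_X = 17.5, p = 0.864901, fail to reject H0 at alpha = 0.05.


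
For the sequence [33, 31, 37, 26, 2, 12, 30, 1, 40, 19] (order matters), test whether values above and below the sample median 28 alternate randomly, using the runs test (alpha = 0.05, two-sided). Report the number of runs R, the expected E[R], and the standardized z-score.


Step 1: Compute median = 28; label A = above, B = below.
Labels in order: AAABBBABAB  (n_A = 5, n_B = 5)
Step 2: Count runs R = 6.
Step 3: Under H0 (random ordering), E[R] = 2*n_A*n_B/(n_A+n_B) + 1 = 2*5*5/10 + 1 = 6.0000.
        Var[R] = 2*n_A*n_B*(2*n_A*n_B - n_A - n_B) / ((n_A+n_B)^2 * (n_A+n_B-1)) = 2000/900 = 2.2222.
        SD[R] = 1.4907.
Step 4: R = E[R], so z = 0 with no continuity correction.
Step 5: Two-sided p-value via normal approximation = 2*(1 - Phi(|z|)) = 1.000000.
Step 6: alpha = 0.05. fail to reject H0.

R = 6, z = 0.0000, p = 1.000000, fail to reject H0.


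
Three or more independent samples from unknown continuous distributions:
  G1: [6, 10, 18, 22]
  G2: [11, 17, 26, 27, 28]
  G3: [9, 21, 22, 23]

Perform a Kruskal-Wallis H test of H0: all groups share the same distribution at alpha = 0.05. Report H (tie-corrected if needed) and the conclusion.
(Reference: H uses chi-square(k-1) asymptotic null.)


Step 1: Combine all N = 13 observations and assign midranks.
sorted (value, group, rank): (6,G1,1), (9,G3,2), (10,G1,3), (11,G2,4), (17,G2,5), (18,G1,6), (21,G3,7), (22,G1,8.5), (22,G3,8.5), (23,G3,10), (26,G2,11), (27,G2,12), (28,G2,13)
Step 2: Sum ranks within each group.
R_1 = 18.5 (n_1 = 4)
R_2 = 45 (n_2 = 5)
R_3 = 27.5 (n_3 = 4)
Step 3: H = 12/(N(N+1)) * sum(R_i^2/n_i) - 3(N+1)
     = 12/(13*14) * (18.5^2/4 + 45^2/5 + 27.5^2/4) - 3*14
     = 0.065934 * 679.625 - 42
     = 2.810440.
Step 4: Ties present; correction factor C = 1 - 6/(13^3 - 13) = 0.997253. Corrected H = 2.810440 / 0.997253 = 2.818182.
Step 5: Under H0, H ~ chi^2(2); p-value = 0.244365.
Step 6: alpha = 0.05. fail to reject H0.

H = 2.8182, df = 2, p = 0.244365, fail to reject H0.


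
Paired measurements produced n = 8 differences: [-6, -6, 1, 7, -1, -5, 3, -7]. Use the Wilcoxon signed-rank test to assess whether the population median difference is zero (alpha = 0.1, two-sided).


Step 1: Drop any zero differences (none here) and take |d_i|.
|d| = [6, 6, 1, 7, 1, 5, 3, 7]
Step 2: Midrank |d_i| (ties get averaged ranks).
ranks: |6|->5.5, |6|->5.5, |1|->1.5, |7|->7.5, |1|->1.5, |5|->4, |3|->3, |7|->7.5
Step 3: Attach original signs; sum ranks with positive sign and with negative sign.
W+ = 1.5 + 7.5 + 3 = 12
W- = 5.5 + 5.5 + 1.5 + 4 + 7.5 = 24
(Check: W+ + W- = 36 should equal n(n+1)/2 = 36.)
Step 4: Test statistic W = min(W+, W-) = 12.
Step 5: Ties in |d|, so use the tie-corrected normal approximation.
        E[W] = n(n+1)/4 = 8*9/4 = 18.
        Tie groups: |d|=1 (t=2), |d|=6 (t=2), |d|=7 (t=2); sum(t^3 - t) = 18.
        Var[W] = n(n+1)(2n+1)/24 - sum(t^3-t)/48 = 1224/24 - 18/48 = 50.625.
        z = (W - E[W]) / sqrt(Var[W]) = (12 - 18) / 7.1151 = -0.8433.
        Two-sided p = 2*Phi(z) = 0.399075.
Step 6: alpha = 0.1. fail to reject H0.

W+ = 12, W- = 24, W = min = 12, p = 0.399075, fail to reject H0.


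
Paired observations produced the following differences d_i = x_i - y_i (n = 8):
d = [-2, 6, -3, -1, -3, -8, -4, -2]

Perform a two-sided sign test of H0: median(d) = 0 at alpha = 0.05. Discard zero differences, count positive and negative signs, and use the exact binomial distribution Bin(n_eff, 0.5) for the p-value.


Step 1: Discard zero differences. Original n = 8; n_eff = number of nonzero differences = 8.
Nonzero differences (with sign): -2, +6, -3, -1, -3, -8, -4, -2
Step 2: Count signs: positive = 1, negative = 7.
Step 3: Under H0: P(positive) = 0.5, so the number of positives S ~ Bin(8, 0.5).
Step 4: Two-sided exact p-value = sum of Bin(8,0.5) probabilities at or below the observed probability = 0.070312.
Step 5: alpha = 0.05. fail to reject H0.

n_eff = 8, pos = 1, neg = 7, p = 0.070312, fail to reject H0.


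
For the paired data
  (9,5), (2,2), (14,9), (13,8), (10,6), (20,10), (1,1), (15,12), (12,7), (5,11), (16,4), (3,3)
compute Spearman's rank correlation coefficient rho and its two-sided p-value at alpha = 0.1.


Step 1: Rank x and y separately (midranks; no ties here).
rank(x): 9->5, 2->2, 14->9, 13->8, 10->6, 20->12, 1->1, 15->10, 12->7, 5->4, 16->11, 3->3
rank(y): 5->5, 2->2, 9->9, 8->8, 6->6, 10->10, 1->1, 12->12, 7->7, 11->11, 4->4, 3->3
Step 2: d_i = R_x(i) - R_y(i); compute d_i^2.
  (5-5)^2=0, (2-2)^2=0, (9-9)^2=0, (8-8)^2=0, (6-6)^2=0, (12-10)^2=4, (1-1)^2=0, (10-12)^2=4, (7-7)^2=0, (4-11)^2=49, (11-4)^2=49, (3-3)^2=0
sum(d^2) = 106.
Step 3: rho = 1 - 6*106 / (12*(12^2 - 1)) = 1 - 636/1716 = 0.629371.
Step 4: Under H0, t = rho * sqrt((n-2)/(1-rho^2)) = 2.5611 ~ t(10).
Step 5: Two-sided p-value from the t-distribution with 10 df = 0.028320.
Step 6: alpha = 0.1. reject H0.

rho = 0.6294, p = 0.028320, reject H0 at alpha = 0.1.


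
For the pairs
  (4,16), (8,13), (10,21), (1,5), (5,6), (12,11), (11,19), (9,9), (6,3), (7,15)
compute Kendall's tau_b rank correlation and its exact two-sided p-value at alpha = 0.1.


Step 1: Enumerate the 45 unordered pairs (i,j) with i<j and classify each by sign(x_j-x_i) * sign(y_j-y_i).
  (1,2):dx=+4,dy=-3->D; (1,3):dx=+6,dy=+5->C; (1,4):dx=-3,dy=-11->C; (1,5):dx=+1,dy=-10->D
  (1,6):dx=+8,dy=-5->D; (1,7):dx=+7,dy=+3->C; (1,8):dx=+5,dy=-7->D; (1,9):dx=+2,dy=-13->D
  (1,10):dx=+3,dy=-1->D; (2,3):dx=+2,dy=+8->C; (2,4):dx=-7,dy=-8->C; (2,5):dx=-3,dy=-7->C
  (2,6):dx=+4,dy=-2->D; (2,7):dx=+3,dy=+6->C; (2,8):dx=+1,dy=-4->D; (2,9):dx=-2,dy=-10->C
  (2,10):dx=-1,dy=+2->D; (3,4):dx=-9,dy=-16->C; (3,5):dx=-5,dy=-15->C; (3,6):dx=+2,dy=-10->D
  (3,7):dx=+1,dy=-2->D; (3,8):dx=-1,dy=-12->C; (3,9):dx=-4,dy=-18->C; (3,10):dx=-3,dy=-6->C
  (4,5):dx=+4,dy=+1->C; (4,6):dx=+11,dy=+6->C; (4,7):dx=+10,dy=+14->C; (4,8):dx=+8,dy=+4->C
  (4,9):dx=+5,dy=-2->D; (4,10):dx=+6,dy=+10->C; (5,6):dx=+7,dy=+5->C; (5,7):dx=+6,dy=+13->C
  (5,8):dx=+4,dy=+3->C; (5,9):dx=+1,dy=-3->D; (5,10):dx=+2,dy=+9->C; (6,7):dx=-1,dy=+8->D
  (6,8):dx=-3,dy=-2->C; (6,9):dx=-6,dy=-8->C; (6,10):dx=-5,dy=+4->D; (7,8):dx=-2,dy=-10->C
  (7,9):dx=-5,dy=-16->C; (7,10):dx=-4,dy=-4->C; (8,9):dx=-3,dy=-6->C; (8,10):dx=-2,dy=+6->D
  (9,10):dx=+1,dy=+12->C
Step 2: C = 29, D = 16, total pairs = 45.
Step 3: tau = (C - D)/(n(n-1)/2) = (29 - 16)/45 = 0.288889.
Step 4: Exact two-sided p-value (enumerate n! = 3628800 permutations of y under H0): p = 0.291248.
Step 5: alpha = 0.1. fail to reject H0.

tau_b = 0.2889 (C=29, D=16), p = 0.291248, fail to reject H0.


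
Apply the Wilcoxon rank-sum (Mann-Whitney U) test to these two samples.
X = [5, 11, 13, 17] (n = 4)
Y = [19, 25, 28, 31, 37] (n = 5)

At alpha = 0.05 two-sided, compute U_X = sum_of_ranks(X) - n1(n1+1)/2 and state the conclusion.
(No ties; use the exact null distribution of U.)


Step 1: Combine and sort all 9 observations; assign midranks.
sorted (value, group): (5,X), (11,X), (13,X), (17,X), (19,Y), (25,Y), (28,Y), (31,Y), (37,Y)
ranks: 5->1, 11->2, 13->3, 17->4, 19->5, 25->6, 28->7, 31->8, 37->9
Step 2: Rank sum for X: R1 = 1 + 2 + 3 + 4 = 10.
Step 3: U_X = R1 - n1(n1+1)/2 = 10 - 4*5/2 = 10 - 10 = 0.
       U_Y = n1*n2 - U_X = 20 - 0 = 20.
Step 4: No ties, so the exact null distribution of U (based on enumerating the C(9,4) = 126 equally likely rank assignments) gives the two-sided p-value.
Step 5: p-value = 0.015873; compare to alpha = 0.05. reject H0.

U_X = 0, p = 0.015873, reject H0 at alpha = 0.05.


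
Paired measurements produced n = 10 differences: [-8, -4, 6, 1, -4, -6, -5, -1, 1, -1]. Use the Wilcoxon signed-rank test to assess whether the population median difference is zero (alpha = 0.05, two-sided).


Step 1: Drop any zero differences (none here) and take |d_i|.
|d| = [8, 4, 6, 1, 4, 6, 5, 1, 1, 1]
Step 2: Midrank |d_i| (ties get averaged ranks).
ranks: |8|->10, |4|->5.5, |6|->8.5, |1|->2.5, |4|->5.5, |6|->8.5, |5|->7, |1|->2.5, |1|->2.5, |1|->2.5
Step 3: Attach original signs; sum ranks with positive sign and with negative sign.
W+ = 8.5 + 2.5 + 2.5 = 13.5
W- = 10 + 5.5 + 5.5 + 8.5 + 7 + 2.5 + 2.5 = 41.5
(Check: W+ + W- = 55 should equal n(n+1)/2 = 55.)
Step 4: Test statistic W = min(W+, W-) = 13.5.
Step 5: Ties in |d|, so use the tie-corrected normal approximation.
        E[W] = n(n+1)/4 = 10*11/4 = 27.5.
        Tie groups: |d|=1 (t=4), |d|=4 (t=2), |d|=6 (t=2); sum(t^3 - t) = 72.
        Var[W] = n(n+1)(2n+1)/24 - sum(t^3-t)/48 = 2310/24 - 72/48 = 94.75.
        z = (W - E[W]) / sqrt(Var[W]) = (13.5 - 27.5) / 9.7340 = -1.4383.
        Two-sided p = 2*Phi(z) = 0.150359.
Step 6: alpha = 0.05. fail to reject H0.

W+ = 13.5, W- = 41.5, W = min = 13.5, p = 0.150359, fail to reject H0.


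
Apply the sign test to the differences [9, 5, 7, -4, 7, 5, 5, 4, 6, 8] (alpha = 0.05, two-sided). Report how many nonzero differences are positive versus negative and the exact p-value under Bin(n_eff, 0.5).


Step 1: Discard zero differences. Original n = 10; n_eff = number of nonzero differences = 10.
Nonzero differences (with sign): +9, +5, +7, -4, +7, +5, +5, +4, +6, +8
Step 2: Count signs: positive = 9, negative = 1.
Step 3: Under H0: P(positive) = 0.5, so the number of positives S ~ Bin(10, 0.5).
Step 4: Two-sided exact p-value = sum of Bin(10,0.5) probabilities at or below the observed probability = 0.021484.
Step 5: alpha = 0.05. reject H0.

n_eff = 10, pos = 9, neg = 1, p = 0.021484, reject H0.


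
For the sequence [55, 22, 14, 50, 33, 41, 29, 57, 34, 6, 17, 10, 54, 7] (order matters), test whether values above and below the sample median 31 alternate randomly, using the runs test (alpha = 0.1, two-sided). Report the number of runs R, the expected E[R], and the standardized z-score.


Step 1: Compute median = 31; label A = above, B = below.
Labels in order: ABBAAABAABBBAB  (n_A = 7, n_B = 7)
Step 2: Count runs R = 8.
Step 3: Under H0 (random ordering), E[R] = 2*n_A*n_B/(n_A+n_B) + 1 = 2*7*7/14 + 1 = 8.0000.
        Var[R] = 2*n_A*n_B*(2*n_A*n_B - n_A - n_B) / ((n_A+n_B)^2 * (n_A+n_B-1)) = 8232/2548 = 3.2308.
        SD[R] = 1.7974.
Step 4: R = E[R], so z = 0 with no continuity correction.
Step 5: Two-sided p-value via normal approximation = 2*(1 - Phi(|z|)) = 1.000000.
Step 6: alpha = 0.1. fail to reject H0.

R = 8, z = 0.0000, p = 1.000000, fail to reject H0.


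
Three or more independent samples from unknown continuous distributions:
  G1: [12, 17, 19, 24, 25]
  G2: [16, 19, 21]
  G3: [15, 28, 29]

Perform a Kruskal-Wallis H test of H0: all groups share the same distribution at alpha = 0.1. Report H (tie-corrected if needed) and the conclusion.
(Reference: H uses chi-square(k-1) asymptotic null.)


Step 1: Combine all N = 11 observations and assign midranks.
sorted (value, group, rank): (12,G1,1), (15,G3,2), (16,G2,3), (17,G1,4), (19,G1,5.5), (19,G2,5.5), (21,G2,7), (24,G1,8), (25,G1,9), (28,G3,10), (29,G3,11)
Step 2: Sum ranks within each group.
R_1 = 27.5 (n_1 = 5)
R_2 = 15.5 (n_2 = 3)
R_3 = 23 (n_3 = 3)
Step 3: H = 12/(N(N+1)) * sum(R_i^2/n_i) - 3(N+1)
     = 12/(11*12) * (27.5^2/5 + 15.5^2/3 + 23^2/3) - 3*12
     = 0.090909 * 407.667 - 36
     = 1.060606.
Step 4: Ties present; correction factor C = 1 - 6/(11^3 - 11) = 0.995455. Corrected H = 1.060606 / 0.995455 = 1.065449.
Step 5: Under H0, H ~ chi^2(2); p-value = 0.587003.
Step 6: alpha = 0.1. fail to reject H0.

H = 1.0654, df = 2, p = 0.587003, fail to reject H0.


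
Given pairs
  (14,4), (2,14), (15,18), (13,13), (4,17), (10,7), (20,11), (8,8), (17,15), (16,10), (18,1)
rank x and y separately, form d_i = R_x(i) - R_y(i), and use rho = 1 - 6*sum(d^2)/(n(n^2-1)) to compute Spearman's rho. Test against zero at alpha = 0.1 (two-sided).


Step 1: Rank x and y separately (midranks; no ties here).
rank(x): 14->6, 2->1, 15->7, 13->5, 4->2, 10->4, 20->11, 8->3, 17->9, 16->8, 18->10
rank(y): 4->2, 14->8, 18->11, 13->7, 17->10, 7->3, 11->6, 8->4, 15->9, 10->5, 1->1
Step 2: d_i = R_x(i) - R_y(i); compute d_i^2.
  (6-2)^2=16, (1-8)^2=49, (7-11)^2=16, (5-7)^2=4, (2-10)^2=64, (4-3)^2=1, (11-6)^2=25, (3-4)^2=1, (9-9)^2=0, (8-5)^2=9, (10-1)^2=81
sum(d^2) = 266.
Step 3: rho = 1 - 6*266 / (11*(11^2 - 1)) = 1 - 1596/1320 = -0.209091.
Step 4: Under H0, t = rho * sqrt((n-2)/(1-rho^2)) = -0.6415 ~ t(9).
Step 5: Two-sided p-value from the t-distribution with 9 df = 0.537221.
Step 6: alpha = 0.1. fail to reject H0.

rho = -0.2091, p = 0.537221, fail to reject H0 at alpha = 0.1.


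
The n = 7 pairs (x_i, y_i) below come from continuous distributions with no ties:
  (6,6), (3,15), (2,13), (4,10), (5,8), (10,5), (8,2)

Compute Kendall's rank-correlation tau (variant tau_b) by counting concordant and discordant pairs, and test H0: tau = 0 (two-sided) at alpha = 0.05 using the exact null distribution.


Step 1: Enumerate the 21 unordered pairs (i,j) with i<j and classify each by sign(x_j-x_i) * sign(y_j-y_i).
  (1,2):dx=-3,dy=+9->D; (1,3):dx=-4,dy=+7->D; (1,4):dx=-2,dy=+4->D; (1,5):dx=-1,dy=+2->D
  (1,6):dx=+4,dy=-1->D; (1,7):dx=+2,dy=-4->D; (2,3):dx=-1,dy=-2->C; (2,4):dx=+1,dy=-5->D
  (2,5):dx=+2,dy=-7->D; (2,6):dx=+7,dy=-10->D; (2,7):dx=+5,dy=-13->D; (3,4):dx=+2,dy=-3->D
  (3,5):dx=+3,dy=-5->D; (3,6):dx=+8,dy=-8->D; (3,7):dx=+6,dy=-11->D; (4,5):dx=+1,dy=-2->D
  (4,6):dx=+6,dy=-5->D; (4,7):dx=+4,dy=-8->D; (5,6):dx=+5,dy=-3->D; (5,7):dx=+3,dy=-6->D
  (6,7):dx=-2,dy=-3->C
Step 2: C = 2, D = 19, total pairs = 21.
Step 3: tau = (C - D)/(n(n-1)/2) = (2 - 19)/21 = -0.809524.
Step 4: Exact two-sided p-value (enumerate n! = 5040 permutations of y under H0): p = 0.010714.
Step 5: alpha = 0.05. reject H0.

tau_b = -0.8095 (C=2, D=19), p = 0.010714, reject H0.


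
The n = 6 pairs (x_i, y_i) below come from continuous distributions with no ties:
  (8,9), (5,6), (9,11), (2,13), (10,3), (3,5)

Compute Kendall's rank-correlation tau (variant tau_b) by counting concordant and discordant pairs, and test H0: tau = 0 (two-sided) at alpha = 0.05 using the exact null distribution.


Step 1: Enumerate the 15 unordered pairs (i,j) with i<j and classify each by sign(x_j-x_i) * sign(y_j-y_i).
  (1,2):dx=-3,dy=-3->C; (1,3):dx=+1,dy=+2->C; (1,4):dx=-6,dy=+4->D; (1,5):dx=+2,dy=-6->D
  (1,6):dx=-5,dy=-4->C; (2,3):dx=+4,dy=+5->C; (2,4):dx=-3,dy=+7->D; (2,5):dx=+5,dy=-3->D
  (2,6):dx=-2,dy=-1->C; (3,4):dx=-7,dy=+2->D; (3,5):dx=+1,dy=-8->D; (3,6):dx=-6,dy=-6->C
  (4,5):dx=+8,dy=-10->D; (4,6):dx=+1,dy=-8->D; (5,6):dx=-7,dy=+2->D
Step 2: C = 6, D = 9, total pairs = 15.
Step 3: tau = (C - D)/(n(n-1)/2) = (6 - 9)/15 = -0.200000.
Step 4: Exact two-sided p-value (enumerate n! = 720 permutations of y under H0): p = 0.719444.
Step 5: alpha = 0.05. fail to reject H0.

tau_b = -0.2000 (C=6, D=9), p = 0.719444, fail to reject H0.


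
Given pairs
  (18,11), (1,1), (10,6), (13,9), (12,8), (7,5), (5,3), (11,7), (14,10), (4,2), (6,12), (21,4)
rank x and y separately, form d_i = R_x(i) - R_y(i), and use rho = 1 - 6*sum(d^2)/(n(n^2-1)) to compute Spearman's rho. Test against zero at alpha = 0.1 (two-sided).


Step 1: Rank x and y separately (midranks; no ties here).
rank(x): 18->11, 1->1, 10->6, 13->9, 12->8, 7->5, 5->3, 11->7, 14->10, 4->2, 6->4, 21->12
rank(y): 11->11, 1->1, 6->6, 9->9, 8->8, 5->5, 3->3, 7->7, 10->10, 2->2, 12->12, 4->4
Step 2: d_i = R_x(i) - R_y(i); compute d_i^2.
  (11-11)^2=0, (1-1)^2=0, (6-6)^2=0, (9-9)^2=0, (8-8)^2=0, (5-5)^2=0, (3-3)^2=0, (7-7)^2=0, (10-10)^2=0, (2-2)^2=0, (4-12)^2=64, (12-4)^2=64
sum(d^2) = 128.
Step 3: rho = 1 - 6*128 / (12*(12^2 - 1)) = 1 - 768/1716 = 0.552448.
Step 4: Under H0, t = rho * sqrt((n-2)/(1-rho^2)) = 2.0959 ~ t(10).
Step 5: Two-sided p-value from the t-distribution with 10 df = 0.062511.
Step 6: alpha = 0.1. reject H0.

rho = 0.5524, p = 0.062511, reject H0 at alpha = 0.1.


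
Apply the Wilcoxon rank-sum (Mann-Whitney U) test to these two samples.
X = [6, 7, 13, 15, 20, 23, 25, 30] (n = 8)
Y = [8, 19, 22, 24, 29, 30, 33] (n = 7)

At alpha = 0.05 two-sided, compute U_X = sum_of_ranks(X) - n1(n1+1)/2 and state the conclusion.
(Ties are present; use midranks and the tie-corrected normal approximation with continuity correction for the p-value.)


Step 1: Combine and sort all 15 observations; assign midranks.
sorted (value, group): (6,X), (7,X), (8,Y), (13,X), (15,X), (19,Y), (20,X), (22,Y), (23,X), (24,Y), (25,X), (29,Y), (30,X), (30,Y), (33,Y)
ranks: 6->1, 7->2, 8->3, 13->4, 15->5, 19->6, 20->7, 22->8, 23->9, 24->10, 25->11, 29->12, 30->13.5, 30->13.5, 33->15
Step 2: Rank sum for X: R1 = 1 + 2 + 4 + 5 + 7 + 9 + 11 + 13.5 = 52.5.
Step 3: U_X = R1 - n1(n1+1)/2 = 52.5 - 8*9/2 = 52.5 - 36 = 16.5.
       U_Y = n1*n2 - U_X = 56 - 16.5 = 39.5.
Step 4: Ties are present, so use the tie-corrected normal approximation (with continuity correction) for the p-value.
Step 5: p-value = 0.202614; compare to alpha = 0.05. fail to reject H0.

U_X = 16.5, p = 0.202614, fail to reject H0 at alpha = 0.05.


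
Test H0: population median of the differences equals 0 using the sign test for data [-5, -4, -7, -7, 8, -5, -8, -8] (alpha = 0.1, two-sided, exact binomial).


Step 1: Discard zero differences. Original n = 8; n_eff = number of nonzero differences = 8.
Nonzero differences (with sign): -5, -4, -7, -7, +8, -5, -8, -8
Step 2: Count signs: positive = 1, negative = 7.
Step 3: Under H0: P(positive) = 0.5, so the number of positives S ~ Bin(8, 0.5).
Step 4: Two-sided exact p-value = sum of Bin(8,0.5) probabilities at or below the observed probability = 0.070312.
Step 5: alpha = 0.1. reject H0.

n_eff = 8, pos = 1, neg = 7, p = 0.070312, reject H0.


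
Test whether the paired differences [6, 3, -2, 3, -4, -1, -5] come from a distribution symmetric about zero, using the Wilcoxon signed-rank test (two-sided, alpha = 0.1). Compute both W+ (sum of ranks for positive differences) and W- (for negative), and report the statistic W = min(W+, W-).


Step 1: Drop any zero differences (none here) and take |d_i|.
|d| = [6, 3, 2, 3, 4, 1, 5]
Step 2: Midrank |d_i| (ties get averaged ranks).
ranks: |6|->7, |3|->3.5, |2|->2, |3|->3.5, |4|->5, |1|->1, |5|->6
Step 3: Attach original signs; sum ranks with positive sign and with negative sign.
W+ = 7 + 3.5 + 3.5 = 14
W- = 2 + 5 + 1 + 6 = 14
(Check: W+ + W- = 28 should equal n(n+1)/2 = 28.)
Step 4: Test statistic W = min(W+, W-) = 14.
Step 5: Ties in |d|, so use the tie-corrected normal approximation.
        E[W] = n(n+1)/4 = 7*8/4 = 14.
        Tie groups: |d|=3 (t=2); sum(t^3 - t) = 6.
        Var[W] = n(n+1)(2n+1)/24 - sum(t^3-t)/48 = 840/24 - 6/48 = 34.875.
        z = (W - E[W]) / sqrt(Var[W]) = (14 - 14) / 5.9055 = 0.0000.
        Two-sided p = 2*Phi(z) = 1.000000.
Step 6: alpha = 0.1. fail to reject H0.

W+ = 14, W- = 14, W = min = 14, p = 1.000000, fail to reject H0.
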